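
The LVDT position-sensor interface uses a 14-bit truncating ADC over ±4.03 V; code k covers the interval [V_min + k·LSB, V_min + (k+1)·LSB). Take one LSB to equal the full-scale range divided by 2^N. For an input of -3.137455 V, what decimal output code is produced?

1814

Full-scale range = 4.03 V − (-4.03 V) = 8.06 V. LSB = 8.06 V / 2^14 ≈ 491.9 µV.
(V_in − V_min) × 2^14/range = (-3.137455 − (-4.03)) × 16384/8.06 = 1814.325.
Floor → code = 1814.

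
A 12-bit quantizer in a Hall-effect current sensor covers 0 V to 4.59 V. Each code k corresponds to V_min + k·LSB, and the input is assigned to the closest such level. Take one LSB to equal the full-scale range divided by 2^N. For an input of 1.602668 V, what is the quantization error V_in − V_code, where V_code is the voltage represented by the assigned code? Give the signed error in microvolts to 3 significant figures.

+202 µV

Span = 4.59 V. LSB = 4.59 V / 2^12 ≈ 1.121 mV.
(1.602668 − (0)) / LSB = 1.602668 × 4096/4.59 = 1430.1804. Nearest integer: k = 1430.
V_code = 0 + (1430/4096) × 4.59 = 1.602465820 V.
Error = V_in − V_code = 1.602668 − (1.602465820) = +202 µV.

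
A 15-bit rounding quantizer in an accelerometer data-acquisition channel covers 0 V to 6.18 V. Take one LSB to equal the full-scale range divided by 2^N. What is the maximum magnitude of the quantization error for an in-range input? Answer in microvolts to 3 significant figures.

94.3 µV

V_FS = 6.18 V.
Step size = 6.18/32768 V = 188.60 µV.
|e|_max = LSB/2 = 94.3 µV.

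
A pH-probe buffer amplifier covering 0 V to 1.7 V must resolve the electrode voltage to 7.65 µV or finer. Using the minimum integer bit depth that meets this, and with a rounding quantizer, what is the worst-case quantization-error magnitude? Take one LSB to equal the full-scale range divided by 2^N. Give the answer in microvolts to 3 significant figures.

Range is 1.7 V.
Need 2^N ≥ 1.7 V / 7.65 µV = 222200 → N_min = 18.
One LSB is 1.7 V / 262144 = 6.4850 µV.
|e|_max = LSB/2 = 3.24 µV.

3.24 µV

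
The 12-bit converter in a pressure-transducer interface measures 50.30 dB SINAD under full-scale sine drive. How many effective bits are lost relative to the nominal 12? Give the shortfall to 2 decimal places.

Effective bits = (50.30 − 1.76)/6.02 = 8.0631.
Shortfall = 12 − 8.0631 = 3.9369 bits.

3.94 bits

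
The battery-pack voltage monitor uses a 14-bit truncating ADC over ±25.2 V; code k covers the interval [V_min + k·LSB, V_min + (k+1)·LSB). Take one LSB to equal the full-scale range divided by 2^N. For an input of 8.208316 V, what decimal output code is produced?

Range = 25.2 − (-25.2) = 50.4 V. LSB = 50.4 V / 2^14 ≈ 3.076 mV.
V_in − V_min = 8.208316 − (-25.2) = 33.408316 V.
Divide by LSB: 33.408316 × 16384/50.4 = 10860.3542.
Truncating gives code 10860.

10860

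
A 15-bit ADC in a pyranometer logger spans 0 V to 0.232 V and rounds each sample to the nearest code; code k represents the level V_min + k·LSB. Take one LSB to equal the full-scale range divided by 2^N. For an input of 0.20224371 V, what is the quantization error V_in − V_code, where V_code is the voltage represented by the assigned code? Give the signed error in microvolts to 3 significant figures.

+1.28 µV

Full-scale range = 0.232 V. LSB = 0.232 V / 2^15 ≈ 7.080 µV.
Position in LSBs: (0.20224371 − (0)) × 32768/0.232 = 28565.1806; rounding gives k = 28565.
V_code = V_min + k × range/2^15 = 0 + 28565 × 0.232/32768 = 0.20224243164 V.
V_in − V_code = 0.20224371 − (0.20224243164) = +1.28 µV.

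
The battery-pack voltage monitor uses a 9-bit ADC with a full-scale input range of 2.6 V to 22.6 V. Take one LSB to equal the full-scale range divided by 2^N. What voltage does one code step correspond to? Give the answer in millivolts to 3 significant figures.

39.1 mV

Span: 22.6 V − (2.6 V) = 20 V.
Number of codes = 2^9 = 512.
One LSB is 20 V / 512 = 39.1 mV.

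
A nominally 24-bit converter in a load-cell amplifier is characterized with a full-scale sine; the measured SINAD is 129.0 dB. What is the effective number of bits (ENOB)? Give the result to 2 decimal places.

21.14 bits

ENOB = (129.0 − 1.76)/6.02 = 21.1362 bits.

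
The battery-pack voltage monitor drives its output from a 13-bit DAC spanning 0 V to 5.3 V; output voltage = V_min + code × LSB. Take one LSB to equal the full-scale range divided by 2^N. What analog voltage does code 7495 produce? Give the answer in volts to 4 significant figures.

4.849 V

Range is 5.3 V. LSB = 5.3 V / 2^13.
Output = V_min + (7495/8192) × range = 0 + 0.914917 × 5.3 V
      = 0 + 4.84906 = 4.84906 V.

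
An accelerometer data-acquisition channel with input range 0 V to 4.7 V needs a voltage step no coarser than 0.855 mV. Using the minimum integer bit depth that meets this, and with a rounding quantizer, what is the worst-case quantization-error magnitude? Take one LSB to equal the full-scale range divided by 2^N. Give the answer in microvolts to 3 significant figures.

Range is 4.7 V.
Need 2^N ≥ 4.7 V / 0.855 mV = 5497 → N_min = 13.
Step size = 4.7/8192 V = 0.57373 mV.
|e|_max = LSB/2 = 287 µV.

287 µV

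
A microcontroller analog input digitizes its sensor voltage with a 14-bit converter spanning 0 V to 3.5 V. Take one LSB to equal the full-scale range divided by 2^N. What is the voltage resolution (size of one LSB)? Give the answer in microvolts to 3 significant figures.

214 µV

Span = 3.5 V.
There are 2^14 = 16384 steps.
LSB = 3.5 V / 2^14 = 214 µV.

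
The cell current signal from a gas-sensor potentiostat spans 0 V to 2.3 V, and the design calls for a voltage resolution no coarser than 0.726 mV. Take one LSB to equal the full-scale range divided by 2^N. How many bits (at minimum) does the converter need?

Full-scale range = 2.3 V.
Levels needed ≥ 2.3/0.726 mV = 3168. 2^12 = 4096 suffices, so N_min = 12.

12 bits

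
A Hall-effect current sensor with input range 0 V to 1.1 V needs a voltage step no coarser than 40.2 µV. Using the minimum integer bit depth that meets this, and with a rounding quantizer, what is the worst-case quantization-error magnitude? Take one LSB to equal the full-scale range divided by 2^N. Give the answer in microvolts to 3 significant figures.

Range is 1.1 V.
Required number of levels: 1.1/40.2 µV = 27363; smallest N with 2^N ≥ that is 15.
LSB = 1.1 V ÷ 2^15 = 1.1/32768 V = 33.569 µV.
Half an LSB is 16.8 µV.

16.8 µV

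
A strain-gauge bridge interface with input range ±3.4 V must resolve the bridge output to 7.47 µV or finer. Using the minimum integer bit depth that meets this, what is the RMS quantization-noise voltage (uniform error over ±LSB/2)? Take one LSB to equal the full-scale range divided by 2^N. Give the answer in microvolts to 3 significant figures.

1.87 µV

Span: 3.4 V − (-3.4 V) = 6.8 V.
6.8 V / 7.47 µV = 910300. Since 2^19 = 524288 and 2^20 = 1048576, N = 20.
One LSB is 6.8 V / 1048576 = 6.4850 µV.
RMS noise = LSB/√12 = 1.87 µV.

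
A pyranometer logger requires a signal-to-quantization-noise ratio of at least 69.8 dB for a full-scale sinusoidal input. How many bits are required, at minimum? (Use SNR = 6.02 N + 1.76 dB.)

12 bits

6.02 N + 1.76 ≥ 69.8 gives N ≥ 11.302, so the minimum integer is 12.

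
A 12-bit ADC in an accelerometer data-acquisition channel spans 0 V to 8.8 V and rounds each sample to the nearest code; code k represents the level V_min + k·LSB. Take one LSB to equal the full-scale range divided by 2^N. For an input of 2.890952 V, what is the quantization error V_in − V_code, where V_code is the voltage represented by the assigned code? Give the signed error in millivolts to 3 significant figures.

−0.845 mV

Span = 8.8 V. LSB = 8.8 V / 2^12 ≈ 2.148 mV.
(2.890952 − (0)) / LSB = 2.890952 × 4096/8.8 = 1345.6067. Nearest integer: k = 1346.
Reconstructed level: 0 + 1346 × 8.8/4096 V = 2.891796875 V.
e = 2.890952 − (2.891796875) = −0.845 mV.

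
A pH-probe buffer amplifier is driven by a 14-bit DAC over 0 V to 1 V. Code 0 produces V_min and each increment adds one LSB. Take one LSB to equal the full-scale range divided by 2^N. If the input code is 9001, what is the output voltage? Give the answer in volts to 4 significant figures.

V_FS = 1 V. LSB = 1 V / 2^14.
V_out = V_min + code × LSB = 0 V + 9001 × 1 V / 16384
      = 0 + 0.549377 = 0.549377 V.

0.5494 V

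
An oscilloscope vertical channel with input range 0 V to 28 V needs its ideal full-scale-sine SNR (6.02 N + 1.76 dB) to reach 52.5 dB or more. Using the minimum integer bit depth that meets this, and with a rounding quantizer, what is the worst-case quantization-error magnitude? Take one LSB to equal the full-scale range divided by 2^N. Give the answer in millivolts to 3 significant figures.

27.3 mV

V_FS = 28 V.
Required N = ⌈(52.5 − 1.76)/6.02⌉ = ⌈8.429⌉ = 9.
LSB = 28 V ÷ 2^9 = 28/512 V = 54.688 mV.
Half an LSB is 27.3 mV.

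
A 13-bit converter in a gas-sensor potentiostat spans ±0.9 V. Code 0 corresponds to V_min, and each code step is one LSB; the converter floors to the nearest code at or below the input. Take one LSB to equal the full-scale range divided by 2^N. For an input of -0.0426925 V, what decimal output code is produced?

Span: 0.9 V − (-0.9 V) = 1.8 V. LSB = 1.8 V / 2^13 ≈ 219.7 µV.
code = ⌊(V_in − V_min)/LSB⌋ = ⌊(V_in − V_min) × 2^13 / range⌋
     = ⌊(-0.0426925 − (-0.9)) × 8192 / 1.8⌋ = ⌊0.8573075 × 8192/1.8⌋
     = ⌊3901.702⌋ = 3901.

3901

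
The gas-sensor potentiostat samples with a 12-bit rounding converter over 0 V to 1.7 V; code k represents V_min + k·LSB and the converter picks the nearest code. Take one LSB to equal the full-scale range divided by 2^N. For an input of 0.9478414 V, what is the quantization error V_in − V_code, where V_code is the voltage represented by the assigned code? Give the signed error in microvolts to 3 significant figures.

Range is 1.7 V. LSB = 1.7 V / 2^12 ≈ 415.0 µV.
Position in LSBs: (0.9478414 − (0)) × 4096/1.7 = 2283.7402; rounding gives k = 2284.
Reconstructed level: 0 + 2284 × 1.7/4096 V = 0.9479492188 V.
e = 0.9478414 − (0.9479492188) = −108 µV.

−108 µV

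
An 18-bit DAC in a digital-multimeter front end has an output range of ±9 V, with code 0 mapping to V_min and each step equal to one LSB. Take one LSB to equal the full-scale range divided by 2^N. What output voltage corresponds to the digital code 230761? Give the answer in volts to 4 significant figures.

6.845 V

Range = 9 − (-9) = 18 V. LSB = 18 V / 2^18.
Output = V_min + (230761/262144) × range = -9 + 0.880283 × 18 V
      = -9 V + 15.8451 V = 6.84510 V.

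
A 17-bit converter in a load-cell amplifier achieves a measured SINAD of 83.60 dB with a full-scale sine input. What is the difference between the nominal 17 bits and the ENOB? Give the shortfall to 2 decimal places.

N_eff = (83.60 − 1.76)/6.02 = 13.5947 bits.
Shortfall = 17 − 13.5947 = 3.4053 bits.

3.41 bits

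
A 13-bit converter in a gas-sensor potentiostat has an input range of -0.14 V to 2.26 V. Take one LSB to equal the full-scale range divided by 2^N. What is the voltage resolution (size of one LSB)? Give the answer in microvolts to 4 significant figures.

Span: 2.26 V − (-0.14 V) = 2.4 V.
Number of codes = 2^13 = 8192.
Step size = 2.4/8192 V = 293.0 µV.

293.0 µV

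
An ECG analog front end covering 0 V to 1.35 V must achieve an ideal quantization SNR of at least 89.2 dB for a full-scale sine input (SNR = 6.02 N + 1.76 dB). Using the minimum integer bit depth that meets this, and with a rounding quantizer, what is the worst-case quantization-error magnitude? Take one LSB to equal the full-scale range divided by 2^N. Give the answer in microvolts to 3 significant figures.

20.6 µV

V_FS = 1.35 V.
6.02 N + 1.76 ≥ 89.2 gives N ≥ 14.525, so the minimum integer is 15.
LSB = 1.35 V / 2^15 = 41.199 µV.
Half an LSB is 20.6 µV.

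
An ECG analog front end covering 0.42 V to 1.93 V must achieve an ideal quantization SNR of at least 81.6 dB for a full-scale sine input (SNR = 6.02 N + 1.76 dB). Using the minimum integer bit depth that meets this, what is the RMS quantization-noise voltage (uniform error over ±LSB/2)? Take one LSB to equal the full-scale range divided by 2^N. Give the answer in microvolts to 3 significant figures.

26.6 µV

The full-scale span is 1.93 − (0.42) = 1.51 V.
6.02 N + 1.76 ≥ 81.6 gives N ≥ 13.262, so the minimum integer is 14.
LSB = 1.51 V ÷ 2^14 = 1.51/16384 V = 92.163 µV.
RMS noise = LSB/√12 = 26.6 µV.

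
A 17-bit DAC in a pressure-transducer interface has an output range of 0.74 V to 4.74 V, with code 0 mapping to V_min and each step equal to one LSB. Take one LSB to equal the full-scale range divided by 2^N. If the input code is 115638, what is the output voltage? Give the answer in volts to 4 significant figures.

Range = 4.74 − (0.74) = 4 V. LSB = 4 V / 2^17.
V_out = V_min + code × LSB = 0.74 V + 115638 × 4 V / 131072
      = 0.74 V + 3.52899 V = 4.26899 V.

4.269 V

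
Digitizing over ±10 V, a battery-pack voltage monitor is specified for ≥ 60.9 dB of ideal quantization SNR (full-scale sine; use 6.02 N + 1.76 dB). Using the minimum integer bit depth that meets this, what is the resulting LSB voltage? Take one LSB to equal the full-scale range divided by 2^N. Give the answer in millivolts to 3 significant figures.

19.5 mV

The full-scale span is 10 − (-10) = 20 V.
Solving 6.02 N ≥ 60.9 − 1.76: N ≥ 9.824. Round up → N = 10.
LSB = 20 V / 2^10 = 19.5 mV.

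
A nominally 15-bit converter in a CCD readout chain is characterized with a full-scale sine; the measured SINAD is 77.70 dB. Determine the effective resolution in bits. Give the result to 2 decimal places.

12.61 bits

ENOB = (SINAD − 1.76) / 6.02 = (77.70 − 1.76) / 6.02 = 75.94 / 6.02 = 12.6146.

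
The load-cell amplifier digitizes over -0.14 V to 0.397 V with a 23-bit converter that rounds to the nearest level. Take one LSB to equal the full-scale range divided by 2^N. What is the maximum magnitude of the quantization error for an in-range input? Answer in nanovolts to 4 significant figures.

32.01 nV

Span: 0.397 V − (-0.14 V) = 0.537 V.
One LSB is 0.537 V / 8388608 = 64.0154 nV.
A rounding quantizer has |error| ≤ LSB/2 = 32.01 nV.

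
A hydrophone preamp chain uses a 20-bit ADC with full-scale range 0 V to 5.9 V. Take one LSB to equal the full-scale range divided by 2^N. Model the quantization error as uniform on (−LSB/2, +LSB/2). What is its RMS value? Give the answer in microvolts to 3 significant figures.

Span = 5.9 V.
LSB = 5.9 V / 2^20 = 5.6267 µV.
RMS of a uniform error over width LSB is LSB/√12 = 1.62 µV.

1.62 µV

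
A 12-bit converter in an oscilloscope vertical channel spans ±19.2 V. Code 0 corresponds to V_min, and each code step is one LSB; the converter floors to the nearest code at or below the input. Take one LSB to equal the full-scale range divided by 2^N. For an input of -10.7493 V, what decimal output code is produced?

901

Span: 19.2 V − (-19.2 V) = 38.4 V. LSB = 38.4 V / 2^12 ≈ 9.375 mV.
V_in − V_min = -10.7493 − (-19.2) = 8.4507 V.
Divide by LSB: 8.4507 × 4096/38.4 = 901.4080.
Truncating gives code 901.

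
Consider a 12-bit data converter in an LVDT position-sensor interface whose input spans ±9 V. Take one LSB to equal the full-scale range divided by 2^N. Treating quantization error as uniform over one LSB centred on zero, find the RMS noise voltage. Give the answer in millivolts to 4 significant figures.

Full-scale range = 9 V − (-9 V) = 18 V.
Step size = 18/4096 V = 4.39453 mV.
σ_q = LSB/√12 = 4.39453 mV/3.4641 = 1.269 mV.

1.269 mV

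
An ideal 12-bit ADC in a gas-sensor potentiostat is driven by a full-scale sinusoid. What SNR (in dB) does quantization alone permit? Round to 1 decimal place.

For an ideal N-bit converter with full-scale sine input, SNR = 6.02 N + 1.76 dB. SNR = 6.02 × 12 + 1.76 = 72.24 + 1.76 = 74.00 dB.

74.0 dB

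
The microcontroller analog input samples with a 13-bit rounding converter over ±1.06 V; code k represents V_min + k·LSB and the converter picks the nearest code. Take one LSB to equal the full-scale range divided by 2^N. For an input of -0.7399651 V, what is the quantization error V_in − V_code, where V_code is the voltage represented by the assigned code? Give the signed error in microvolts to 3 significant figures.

−87.2 µV

Range = 1.06 − (-1.06) = 2.12 V. LSB = 2.12 V / 2^13 ≈ 258.8 µV.
(V_in − V_min)/LSB = (-0.7399651 − (-1.06)) × 8192/2.12 = 1236.6632 → nearest code k = 1237.
Reconstructed level: -1.06 + 1237 × 2.12/8192 V = -0.7398779297 V.
e = -0.7399651 − (-0.7398779297) = −87.2 µV.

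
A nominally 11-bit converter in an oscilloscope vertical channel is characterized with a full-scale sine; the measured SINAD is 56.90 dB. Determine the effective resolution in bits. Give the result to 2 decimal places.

9.16 bits

ENOB = (SINAD − 1.76) / 6.02 = (56.90 − 1.76) / 6.02 = 55.14 / 6.02 = 9.1595.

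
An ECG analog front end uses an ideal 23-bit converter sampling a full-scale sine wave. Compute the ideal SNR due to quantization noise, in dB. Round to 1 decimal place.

SNR = 6.02·23 + 1.76 = 140.22 dB.

140.2 dB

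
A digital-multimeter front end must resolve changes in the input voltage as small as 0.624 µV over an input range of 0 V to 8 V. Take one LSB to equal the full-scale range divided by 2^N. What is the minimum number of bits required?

Full-scale range = 8 V.
Need 2^N ≥ 8 V / 0.624 µV = 1.282e7 → N_min = 24.

24 bits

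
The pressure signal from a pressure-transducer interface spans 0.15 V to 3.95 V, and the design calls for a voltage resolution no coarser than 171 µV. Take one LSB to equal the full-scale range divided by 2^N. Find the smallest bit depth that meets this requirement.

Span: 3.95 V − (0.15 V) = 3.8 V.
Need 2^N ≥ 3.8 V / 171 µV = 22220 → N_min = 15.

15 bits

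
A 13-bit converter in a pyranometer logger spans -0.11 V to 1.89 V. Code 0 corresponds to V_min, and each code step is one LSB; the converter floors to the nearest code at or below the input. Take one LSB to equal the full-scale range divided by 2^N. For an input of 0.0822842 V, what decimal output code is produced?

787

Span: 1.89 V − (-0.11 V) = 2 V. LSB = 2 V / 2^13 ≈ 244.1 µV.
V_in − V_min = 0.0822842 − (-0.11) = 0.1922842 V.
Divide by LSB: 0.1922842 × 8192/2 = 787.5961.
Truncating gives code 787.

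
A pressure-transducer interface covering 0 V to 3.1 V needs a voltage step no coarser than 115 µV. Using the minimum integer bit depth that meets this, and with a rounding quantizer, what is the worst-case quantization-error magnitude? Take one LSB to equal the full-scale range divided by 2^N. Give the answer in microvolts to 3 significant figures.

Span = 3.1 V.
Levels needed ≥ 3.1/115 µV = 26960. 2^15 = 32768 suffices, so N_min = 15.
LSB = 3.1 V ÷ 2^15 = 3.1/32768 V = 94.604 µV.
Max error for round-to-nearest is LSB/2 = 47.3 µV.

47.3 µV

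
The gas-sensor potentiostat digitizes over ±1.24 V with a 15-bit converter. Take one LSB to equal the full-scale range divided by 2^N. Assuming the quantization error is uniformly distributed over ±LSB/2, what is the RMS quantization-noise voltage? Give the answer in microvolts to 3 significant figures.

Range = 1.24 − (-1.24) = 2.48 V.
LSB = 2.48 V ÷ 2^15 = 2.48/32768 V = 75.684 µV.
RMS of a uniform error over width LSB is LSB/√12 = 21.8 µV.

21.8 µV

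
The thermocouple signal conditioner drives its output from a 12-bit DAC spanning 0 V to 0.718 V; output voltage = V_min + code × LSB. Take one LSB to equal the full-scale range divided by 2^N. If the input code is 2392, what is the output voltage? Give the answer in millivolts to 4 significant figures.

Full-scale range = 0.718 V. LSB = 0.718 V / 2^12.
V_out = V_min + code × LSB = 0 V + 2392 × 0.718 V / 4096
      = 0 + 0.419301 = 0.419301 V.

419.3 mV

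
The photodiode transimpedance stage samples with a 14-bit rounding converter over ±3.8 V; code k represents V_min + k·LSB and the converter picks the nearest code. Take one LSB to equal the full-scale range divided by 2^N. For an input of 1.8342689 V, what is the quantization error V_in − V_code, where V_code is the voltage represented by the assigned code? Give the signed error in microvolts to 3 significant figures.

+138 µV

Full-scale range = 3.8 V − (-3.8 V) = 7.6 V. LSB = 7.6 V / 2^14 ≈ 463.9 µV.
Position in LSBs: (1.8342689 − (-3.8)) × 16384/7.6 = 12146.2976; rounding gives k = 12146.
V_code = V_min + k × range/2^14 = -3.8 + 12146 × 7.6/16384 = 1.8341308594 V.
V_in − V_code = 1.8342689 − (1.8341308594) = +138 µV.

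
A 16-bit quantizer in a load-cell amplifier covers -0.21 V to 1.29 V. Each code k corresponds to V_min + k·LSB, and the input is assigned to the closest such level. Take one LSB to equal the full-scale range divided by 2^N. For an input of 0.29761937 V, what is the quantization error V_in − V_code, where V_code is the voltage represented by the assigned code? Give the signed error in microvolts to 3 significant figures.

+5.23 µV

Span: 1.29 V − (-0.21 V) = 1.5 V. LSB = 1.5 V / 2^16 ≈ 22.89 µV.
(V_in − V_min)/LSB = (0.29761937 − (-0.21)) × 65536/1.5 = 22178.2287 → nearest code k = 22178.
V_code = V_min + k × range/2^16 = -0.21 + 22178 × 1.5/65536 = 0.29761413574 V.
Error = V_in − V_code = 0.29761937 − (0.29761413574) = +5.23 µV.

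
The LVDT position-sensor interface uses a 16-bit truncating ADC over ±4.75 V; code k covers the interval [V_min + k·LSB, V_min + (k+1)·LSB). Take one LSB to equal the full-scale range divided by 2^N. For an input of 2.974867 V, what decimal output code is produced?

Span: 4.75 V − (-4.75 V) = 9.5 V. LSB = 9.5 V / 2^16 ≈ 145.0 µV.
code = ⌊(V_in − V_min)/LSB⌋ = ⌊(V_in − V_min) × 2^16 / range⌋
     = ⌊(2.974867 − (-4.75)) × 65536 / 9.5⌋ = ⌊7.724867 × 65536/9.5⌋
     = ⌊53290.198⌋ = 53290.

53290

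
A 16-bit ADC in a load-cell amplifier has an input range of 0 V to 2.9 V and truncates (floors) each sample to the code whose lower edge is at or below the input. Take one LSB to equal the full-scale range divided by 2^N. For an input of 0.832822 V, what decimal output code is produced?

Span = 2.9 V. LSB = 2.9 V / 2^16 ≈ 44.25 µV.
code = ⌊(V_in − V_min)/LSB⌋ = ⌊(V_in − V_min) × 2^16 / range⌋
     = ⌊(0.832822 − (0)) × 65536 / 2.9⌋ = ⌊0.832822 × 65536/2.9⌋
     = ⌊18820.628⌋ = 18820.

18820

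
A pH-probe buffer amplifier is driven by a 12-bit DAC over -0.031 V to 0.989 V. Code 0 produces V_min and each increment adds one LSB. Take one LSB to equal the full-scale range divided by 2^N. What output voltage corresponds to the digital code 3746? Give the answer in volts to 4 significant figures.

0.9018 V

The full-scale span is 0.989 − (-0.031) = 1.02 V. LSB = 1.02 V / 2^12.
V_out = V_min + code × LSB = -0.031 V + 3746 × 1.02 V / 4096
      = -0.031 V + 0.932842 V = 0.901842 V.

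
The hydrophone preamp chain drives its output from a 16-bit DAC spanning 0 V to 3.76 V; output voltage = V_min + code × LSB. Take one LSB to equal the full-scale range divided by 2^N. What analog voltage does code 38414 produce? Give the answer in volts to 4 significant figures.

2.204 V

V_FS = 3.76 V. LSB = 3.76 V / 2^16.
V_out = V_min + code × LSB = 0 V + 38414 × 3.76 V / 65536
      = 0 V + 2.20393 V = 2.20393 V.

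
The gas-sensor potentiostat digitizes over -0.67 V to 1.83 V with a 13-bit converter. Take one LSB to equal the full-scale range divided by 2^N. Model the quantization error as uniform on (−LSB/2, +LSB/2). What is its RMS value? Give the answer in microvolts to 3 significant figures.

Full-scale range = 1.83 V − (-0.67 V) = 2.5 V.
One LSB is 2.5 V / 8192 = 305.18 µV.
σ_q = LSB/√12 = 305.18 µV/3.4641 = 88.1 µV.

88.1 µV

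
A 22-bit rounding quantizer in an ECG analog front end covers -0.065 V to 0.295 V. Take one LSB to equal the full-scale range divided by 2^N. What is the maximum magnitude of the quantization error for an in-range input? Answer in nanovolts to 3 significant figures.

42.9 nV

Span: 0.295 V − (-0.065 V) = 0.36 V.
LSB = 0.36 V ÷ 2^22 = 0.36/4194304 V = 85.831 nV.
|e|_max = LSB/2 = 42.9 nV.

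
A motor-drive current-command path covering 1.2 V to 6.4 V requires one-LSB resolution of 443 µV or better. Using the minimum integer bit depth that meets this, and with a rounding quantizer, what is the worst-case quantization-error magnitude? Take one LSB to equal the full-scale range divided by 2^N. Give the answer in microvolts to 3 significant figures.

159 µV

The full-scale span is 6.4 − (1.2) = 5.2 V.
5.2 V / 443 µV = 11740. Since 2^13 = 8192 and 2^14 = 16384, N = 14.
LSB = 5.2 V / 2^14 = 317.38 µV.
Half an LSB is 159 µV.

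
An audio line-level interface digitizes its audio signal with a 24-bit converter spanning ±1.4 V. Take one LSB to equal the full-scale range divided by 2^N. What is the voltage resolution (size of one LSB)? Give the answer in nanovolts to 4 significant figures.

Range = 1.4 − (-1.4) = 2.8 V.
Number of codes = 2^24 = 16777216.
LSB = 2.8 V ÷ 2^24 = 2.8/16777216 V = 166.9 nV.

166.9 nV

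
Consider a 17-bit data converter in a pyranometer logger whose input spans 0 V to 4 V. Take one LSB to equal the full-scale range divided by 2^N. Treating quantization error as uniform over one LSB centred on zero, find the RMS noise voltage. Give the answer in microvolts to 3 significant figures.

Span = 4 V.
LSB = 4 V / 2^17 = 30.518 µV.
V_rms = LSB/√12 = 30.518 µV / √12 = 8.81 µV.

8.81 µV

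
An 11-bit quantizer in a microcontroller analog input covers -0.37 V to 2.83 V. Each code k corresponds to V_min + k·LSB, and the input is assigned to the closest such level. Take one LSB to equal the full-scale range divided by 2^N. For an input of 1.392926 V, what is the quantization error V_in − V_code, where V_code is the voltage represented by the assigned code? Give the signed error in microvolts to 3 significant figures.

+426 µV

Full-scale range = 2.83 V − (-0.37 V) = 3.2 V. LSB = 3.2 V / 2^11 ≈ 1.563 mV.
(V_in − V_min)/LSB = (1.392926 − (-0.37)) × 2048/3.2 = 1128.2726 → nearest code k = 1128.
V_code = V_min + k × range/2^11 = -0.37 + 1128 × 3.2/2048 = 1.392500000 V.
Error = V_in − V_code = 1.392926 − (1.392500000) = +426 µV.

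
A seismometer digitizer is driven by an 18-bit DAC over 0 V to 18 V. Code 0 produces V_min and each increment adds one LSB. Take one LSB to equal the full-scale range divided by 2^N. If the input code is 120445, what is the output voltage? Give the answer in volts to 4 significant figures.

8.270 V

Span = 18 V. LSB = 18 V / 2^18.
V_out = 0 + 120445 × (18/262144) V
      = 0 + 8.27030 = 8.27030 V.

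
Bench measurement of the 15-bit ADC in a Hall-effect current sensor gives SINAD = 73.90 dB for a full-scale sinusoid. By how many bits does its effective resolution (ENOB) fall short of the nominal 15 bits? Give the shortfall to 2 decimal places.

ENOB = (SINAD − 1.76)/6.02 = (73.90 − 1.76)/6.02 = 11.9834 bits.
Shortfall = 15 − 11.9834 = 3.0166 bits.

3.02 bits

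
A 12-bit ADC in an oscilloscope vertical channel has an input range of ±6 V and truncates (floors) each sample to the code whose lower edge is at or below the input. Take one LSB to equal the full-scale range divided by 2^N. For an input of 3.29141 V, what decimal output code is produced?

3171

Full-scale range = 6 V − (-6 V) = 12 V. LSB = 12 V / 2^12 ≈ 2.930 mV.
V_in − V_min = 3.29141 − (-6) = 9.29141 V.
Divide by LSB: 9.29141 × 4096/12 = 3171.4679.
Truncating gives code 3171.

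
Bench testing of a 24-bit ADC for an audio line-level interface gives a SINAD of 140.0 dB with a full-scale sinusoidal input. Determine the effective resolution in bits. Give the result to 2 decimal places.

22.96 bits

ENOB = (140.0 − 1.76)/6.02 = 22.9635 bits.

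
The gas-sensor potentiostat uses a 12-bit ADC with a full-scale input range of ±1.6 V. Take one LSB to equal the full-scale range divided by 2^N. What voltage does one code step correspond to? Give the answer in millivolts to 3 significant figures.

0.781 mV

Range = 1.6 − (-1.6) = 3.2 V.
There are 2^12 = 4096 steps.
LSB = 3.2 V / 2^12 = 0.781 mV.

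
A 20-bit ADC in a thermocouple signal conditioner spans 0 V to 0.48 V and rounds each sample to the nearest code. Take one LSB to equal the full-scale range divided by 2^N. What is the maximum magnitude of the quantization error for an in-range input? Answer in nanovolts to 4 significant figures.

Full-scale range = 0.48 V.
LSB = 0.48 V ÷ 2^20 = 0.48/1048576 V = 457.764 nV.
A rounding quantizer has |error| ≤ LSB/2 = 228.9 nV.

228.9 nV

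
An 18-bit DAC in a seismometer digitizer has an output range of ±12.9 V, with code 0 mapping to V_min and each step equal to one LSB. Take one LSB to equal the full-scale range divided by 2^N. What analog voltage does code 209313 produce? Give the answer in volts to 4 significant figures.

7.700 V

Span: 12.9 V − (-12.9 V) = 25.8 V. LSB = 25.8 V / 2^18.
V_out = -12.9 + 209313 × (25.8/262144) V
      = -12.9 V + 20.6004 V = 7.70042 V.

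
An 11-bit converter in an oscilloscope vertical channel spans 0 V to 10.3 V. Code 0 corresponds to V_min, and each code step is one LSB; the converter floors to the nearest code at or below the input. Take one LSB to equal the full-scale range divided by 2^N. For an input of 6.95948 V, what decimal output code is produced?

1383

V_FS = 10.3 V. LSB = 10.3 V / 2^11 ≈ 5.029 mV.
(V_in − V_min) × 2^11/range = (6.95948 − (0)) × 2048/10.3 = 1383.788.
Floor → code = 1383.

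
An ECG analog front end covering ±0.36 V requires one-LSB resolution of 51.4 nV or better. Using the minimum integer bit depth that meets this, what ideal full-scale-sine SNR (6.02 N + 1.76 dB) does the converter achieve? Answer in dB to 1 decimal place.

146.2 dB

Full-scale range = 0.36 V − (-0.36 V) = 0.72 V.
Levels needed ≥ 0.72/51.4 nV = 1.401e7. 2^24 = 16777216 suffices, so N_min = 24.
SNR = 6.02 × 24 + 1.76 = 146.24 dB.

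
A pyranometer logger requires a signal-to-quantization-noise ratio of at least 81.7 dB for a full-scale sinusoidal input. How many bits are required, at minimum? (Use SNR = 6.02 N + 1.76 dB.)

6.02 N + 1.76 ≥ 81.7 gives N ≥ 13.279, so the minimum integer is 14.

14 bits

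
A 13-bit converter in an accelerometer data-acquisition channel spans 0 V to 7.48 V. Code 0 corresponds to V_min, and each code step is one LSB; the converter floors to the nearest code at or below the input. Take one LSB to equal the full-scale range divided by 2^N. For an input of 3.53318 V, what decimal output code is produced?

3869

Full-scale range = 7.48 V. LSB = 7.48 V / 2^13 ≈ 0.9131 mV.
(V_in − V_min) × 2^13/range = (3.53318 − (0)) × 8192/7.48 = 3869.493.
Floor → code = 3869.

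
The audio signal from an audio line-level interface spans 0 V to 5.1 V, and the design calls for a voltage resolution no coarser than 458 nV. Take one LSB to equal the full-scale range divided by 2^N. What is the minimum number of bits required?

Range is 5.1 V.
Need 2^N ≥ 5.1 V / 458 nV = 1.114e7 → N_min = 24.

24 bits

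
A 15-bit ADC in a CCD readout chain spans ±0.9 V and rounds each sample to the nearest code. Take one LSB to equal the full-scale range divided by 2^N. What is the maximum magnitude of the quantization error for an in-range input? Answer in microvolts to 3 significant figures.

27.5 µV

Span: 0.9 V − (-0.9 V) = 1.8 V.
LSB = 1.8 V / 2^15 = 54.932 µV.
|e|_max = LSB/2 = 27.5 µV.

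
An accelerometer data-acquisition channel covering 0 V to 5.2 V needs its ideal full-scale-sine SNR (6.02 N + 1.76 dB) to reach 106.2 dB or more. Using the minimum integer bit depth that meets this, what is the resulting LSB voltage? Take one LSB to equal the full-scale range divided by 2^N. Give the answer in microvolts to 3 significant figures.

Span = 5.2 V.
N ≥ (106.2 − 1.76)/6.02 = 17.349 → N_min = 18.
LSB = 5.2 V ÷ 2^18 = 5.2/262144 V = 19.8 µV.

19.8 µV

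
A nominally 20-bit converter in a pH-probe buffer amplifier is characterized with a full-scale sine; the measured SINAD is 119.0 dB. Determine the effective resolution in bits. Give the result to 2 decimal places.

ENOB = (SINAD − 1.76) / 6.02 = (119.0 − 1.76) / 6.02 = 117.24 / 6.02 = 19.4751.

19.48 bits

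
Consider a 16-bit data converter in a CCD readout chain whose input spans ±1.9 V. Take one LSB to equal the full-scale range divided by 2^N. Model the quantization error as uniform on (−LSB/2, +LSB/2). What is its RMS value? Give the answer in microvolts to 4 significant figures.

16.74 µV

Full-scale range = 1.9 V − (-1.9 V) = 3.8 V.
One LSB is 3.8 V / 65536 = 57.9834 µV.
For a uniform distribution on [−LSB/2, +LSB/2], V_rms = LSB/√12 = 57.9834 µV/3.4641 = 16.74 µV.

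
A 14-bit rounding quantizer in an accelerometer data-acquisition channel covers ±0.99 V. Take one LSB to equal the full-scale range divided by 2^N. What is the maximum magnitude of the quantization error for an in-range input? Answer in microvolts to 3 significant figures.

Full-scale range = 0.99 V − (-0.99 V) = 1.98 V.
One LSB is 1.98 V / 16384 = 120.85 µV.
A rounding quantizer has |error| ≤ LSB/2 = 60.4 µV.

60.4 µV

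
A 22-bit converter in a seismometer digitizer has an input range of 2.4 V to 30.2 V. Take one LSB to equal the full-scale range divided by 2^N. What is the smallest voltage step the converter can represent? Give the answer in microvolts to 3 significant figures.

Range = 30.2 − (2.4) = 27.8 V.
There are 2^22 = 4194304 steps.
LSB = 27.8 V / 2^22 = 6.63 µV.

6.63 µV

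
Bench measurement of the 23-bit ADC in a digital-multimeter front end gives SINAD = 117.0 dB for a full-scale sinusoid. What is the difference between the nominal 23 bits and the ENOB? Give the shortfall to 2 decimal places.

ENOB = (SINAD − 1.76)/6.02 = (117.0 − 1.76)/6.02 = 19.1429 bits.
Lost resolution: 23 − 19.1429 = 3.8571 bits.

3.86 bits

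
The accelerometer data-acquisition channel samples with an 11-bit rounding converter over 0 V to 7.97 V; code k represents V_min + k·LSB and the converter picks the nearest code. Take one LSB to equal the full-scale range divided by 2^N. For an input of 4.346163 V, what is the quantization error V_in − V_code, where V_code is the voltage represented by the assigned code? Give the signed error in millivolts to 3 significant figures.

−0.756 mV

Full-scale range = 7.97 V. LSB = 7.97 V / 2^11 ≈ 3.892 mV.
Position in LSBs: (4.346163 − (0)) × 2048/7.97 = 1116.8057; rounding gives k = 1117.
Reconstructed level: 0 + 1117 × 7.97/2048 V = 4.346918945 V.
e = 4.346163 − (4.346918945) = −0.756 mV.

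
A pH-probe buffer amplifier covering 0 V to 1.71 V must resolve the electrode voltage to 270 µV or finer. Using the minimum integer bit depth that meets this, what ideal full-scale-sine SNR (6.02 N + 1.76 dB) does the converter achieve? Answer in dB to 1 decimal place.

V_FS = 1.71 V.
Need 2^N ≥ 1.71 V / 270 µV = 6333 → N_min = 13.
Ideal SNR at N = 13: 6.02·13 + 1.76 = 80.0 dB.

80.0 dB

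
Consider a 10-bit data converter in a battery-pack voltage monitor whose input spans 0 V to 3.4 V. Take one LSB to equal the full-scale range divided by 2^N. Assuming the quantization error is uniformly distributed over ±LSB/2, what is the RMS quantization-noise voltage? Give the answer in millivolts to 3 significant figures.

Range is 3.4 V.
LSB = 3.4 V / 2^10 = 3.3203 mV.
σ_q = LSB/√12 = 3.3203 mV/3.4641 = 0.958 mV.

0.958 mV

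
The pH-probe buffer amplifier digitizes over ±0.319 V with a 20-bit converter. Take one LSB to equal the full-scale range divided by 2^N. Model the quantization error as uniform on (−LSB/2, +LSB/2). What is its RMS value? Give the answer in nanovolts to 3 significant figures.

176 nV

Full-scale range = 0.319 V − (-0.319 V) = 0.638 V.
One LSB is 0.638 V / 1048576 = 0.60844 µV.
RMS of a uniform error over width LSB is LSB/√12 = 176 nV.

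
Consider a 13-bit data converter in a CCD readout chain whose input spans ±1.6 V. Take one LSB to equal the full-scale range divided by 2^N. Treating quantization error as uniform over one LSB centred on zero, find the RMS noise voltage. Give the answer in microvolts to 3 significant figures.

113 µV

Range = 1.6 − (-1.6) = 3.2 V.
LSB = 3.2 V / 2^13 = 390.63 µV.
V_rms = LSB/√12 = 390.63 µV / √12 = 113 µV.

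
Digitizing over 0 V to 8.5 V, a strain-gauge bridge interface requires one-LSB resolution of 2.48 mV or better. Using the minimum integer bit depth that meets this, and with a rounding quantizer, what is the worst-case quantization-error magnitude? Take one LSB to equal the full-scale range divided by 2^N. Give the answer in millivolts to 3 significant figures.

V_FS = 8.5 V.
Need 2^N ≥ 8.5 V / 2.48 mV = 3427 → N_min = 12.
Step size = 8.5/4096 V = 2.0752 mV.
Max error for round-to-nearest is LSB/2 = 1.04 mV.

1.04 mV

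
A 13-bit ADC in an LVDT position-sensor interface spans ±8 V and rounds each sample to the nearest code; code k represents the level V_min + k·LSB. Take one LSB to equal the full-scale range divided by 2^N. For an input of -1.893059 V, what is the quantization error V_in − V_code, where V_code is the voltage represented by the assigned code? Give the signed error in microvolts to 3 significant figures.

The full-scale span is 8 − (-8) = 16 V. LSB = 16 V / 2^13 ≈ 1.953 mV.
(-1.893059 − (-8)) / LSB = 6.106941 × 8192/16 = 3126.7538. Nearest integer: k = 3127.
V_code = -8 + (3127/8192) × 16 = -1.892578125 V.
e = -1.893059 − (-1.892578125) = −481 µV.

−481 µV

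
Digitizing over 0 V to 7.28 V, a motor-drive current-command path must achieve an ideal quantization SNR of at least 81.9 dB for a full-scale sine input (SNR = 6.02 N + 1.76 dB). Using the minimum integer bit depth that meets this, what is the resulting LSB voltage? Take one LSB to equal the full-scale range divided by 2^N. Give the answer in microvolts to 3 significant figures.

Span = 7.28 V.
6.02 N + 1.76 ≥ 81.9 gives N ≥ 13.312, so the minimum integer is 14.
Step size = 7.28/16384 V = 444 µV.

444 µV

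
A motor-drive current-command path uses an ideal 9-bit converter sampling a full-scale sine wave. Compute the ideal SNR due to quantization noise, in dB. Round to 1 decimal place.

For an ideal N-bit converter with full-scale sine input, SNR = 6.02 N + 1.76 dB. SNR = 6.02 × 9 + 1.76 = 54.18 + 1.76 = 55.94 dB.

55.9 dB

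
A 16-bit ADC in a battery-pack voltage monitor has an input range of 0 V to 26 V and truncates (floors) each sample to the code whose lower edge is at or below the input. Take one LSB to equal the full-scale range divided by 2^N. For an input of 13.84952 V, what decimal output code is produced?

Full-scale range = 26 V. LSB = 26 V / 2^16 ≈ 396.7 µV.
(V_in − V_min) × 2^16/range = (13.84952 − (0)) × 65536/26 = 34909.313.
Floor → code = 34909.

34909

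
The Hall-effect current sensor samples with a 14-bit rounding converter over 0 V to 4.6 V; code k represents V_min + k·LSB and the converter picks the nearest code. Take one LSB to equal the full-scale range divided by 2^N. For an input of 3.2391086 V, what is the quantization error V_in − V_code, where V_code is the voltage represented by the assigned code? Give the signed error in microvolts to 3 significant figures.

Span = 4.6 V. LSB = 4.6 V / 2^14 ≈ 280.8 µV.
(V_in − V_min)/LSB = (3.2391086 − (0)) × 16384/4.6 = 11536.8598 → nearest code k = 11537.
V_code = 0 + (11537/16384) × 4.6 = 3.2391479492 V.
Error = V_in − V_code = 3.2391086 − (3.2391479492) = −39.3 µV.

−39.3 µV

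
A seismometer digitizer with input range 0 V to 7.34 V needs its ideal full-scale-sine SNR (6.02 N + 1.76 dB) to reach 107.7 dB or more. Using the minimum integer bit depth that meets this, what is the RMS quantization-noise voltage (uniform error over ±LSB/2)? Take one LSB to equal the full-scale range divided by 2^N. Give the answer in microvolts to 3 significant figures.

Full-scale range = 7.34 V.
Solving 6.02 N ≥ 107.7 − 1.76: N ≥ 17.598. Round up → N = 18.
LSB = 7.34 V / 2^18 = 28.000 µV.
V_rms = LSB/√12 = 8.08 µV.

8.08 µV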